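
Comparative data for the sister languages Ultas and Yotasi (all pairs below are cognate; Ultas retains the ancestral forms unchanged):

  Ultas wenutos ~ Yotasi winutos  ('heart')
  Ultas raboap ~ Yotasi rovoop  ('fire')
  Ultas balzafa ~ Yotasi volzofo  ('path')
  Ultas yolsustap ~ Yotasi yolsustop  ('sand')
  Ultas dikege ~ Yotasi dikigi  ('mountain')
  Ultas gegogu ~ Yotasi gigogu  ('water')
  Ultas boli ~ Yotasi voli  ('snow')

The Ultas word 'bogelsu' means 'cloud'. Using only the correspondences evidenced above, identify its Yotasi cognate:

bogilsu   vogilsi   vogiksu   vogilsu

boli ~ voli — Ultas b corresponds to Yotasi v word-initially before a back vowel.
dikege ~ dikigi, gegogu ~ gigogu — Ultas e corresponds to Yotasi i after a consonant, before a consonant other than r, m, n, p, b, f, v.
Applying these to Ultas 'bogelsu':
  bogelsu → vogelsu   (b→v word-initially before a back vowel)
  vogelsu → vogilsu   (e→i after a consonant, before a consonant other than r, m, n, p, b, f, v)
So the Yotasi cognate is 'vogilsu'.

vogilsu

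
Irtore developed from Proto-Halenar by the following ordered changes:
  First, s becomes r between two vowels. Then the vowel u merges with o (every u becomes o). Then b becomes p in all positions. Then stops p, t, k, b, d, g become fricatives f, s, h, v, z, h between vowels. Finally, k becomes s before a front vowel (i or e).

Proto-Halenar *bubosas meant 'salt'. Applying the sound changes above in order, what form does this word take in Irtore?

poforas

Irtore: start from *bubosas.
  rule 1 (rhotacism): bubosas → buboras
  rule 2 (vowel merger): buboras → boboras
  rule 3 (unconditioned shift): boboras → poporas
  rule 4 (intervocalic lenition): poporas → poforas
  rule 5: no change — poforas
  ⇒ Irtore poforas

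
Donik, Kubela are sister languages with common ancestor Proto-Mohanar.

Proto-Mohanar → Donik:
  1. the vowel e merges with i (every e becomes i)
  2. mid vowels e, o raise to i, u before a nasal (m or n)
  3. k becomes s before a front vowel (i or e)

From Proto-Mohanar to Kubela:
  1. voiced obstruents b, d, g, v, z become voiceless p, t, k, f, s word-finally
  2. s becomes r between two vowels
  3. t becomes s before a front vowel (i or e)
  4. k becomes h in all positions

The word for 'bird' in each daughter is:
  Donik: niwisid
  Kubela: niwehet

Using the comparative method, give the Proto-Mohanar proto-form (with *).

Position 7: Donik has d, Kubela has t. Donik preserves d here (none of its changes turn any other segment into d), so the proto-segment is *d.
Position 5: Donik has s, Kubela has h. Taking the neighbouring segments as reconstructed: Donik s could go back to *k or *s; Kubela h could go back to *k or *h — the one source consistent with every daughter is *k.
Verify the candidate proto-form against each daughter:
Donik: *niweked > niwikid > niwisid  (by vowel merger, palatalisation)
Kubela: *niweked
  niweked → niweket   [final devoicing]
  niweket (rule 2 does not apply)
  niweket (rule 3 does not apply)
  niweket → niwehet   [unconditioned shift]
  giving Kubela niwehet.
No other proto-form is consistent with every reflex, so the reconstruction is *niweked.

*niweked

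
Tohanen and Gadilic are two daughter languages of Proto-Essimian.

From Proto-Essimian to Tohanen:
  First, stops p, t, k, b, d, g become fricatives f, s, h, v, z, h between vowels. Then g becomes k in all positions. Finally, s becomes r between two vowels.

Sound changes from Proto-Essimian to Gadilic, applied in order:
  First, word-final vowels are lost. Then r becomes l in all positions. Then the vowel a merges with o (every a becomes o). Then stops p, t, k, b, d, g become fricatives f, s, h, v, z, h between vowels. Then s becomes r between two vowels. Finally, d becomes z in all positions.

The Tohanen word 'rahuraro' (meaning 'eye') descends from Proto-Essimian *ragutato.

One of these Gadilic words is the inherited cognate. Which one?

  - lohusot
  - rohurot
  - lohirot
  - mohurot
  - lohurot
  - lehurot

Gadilic: start from *ragutato.
  rule 1 (apocope): ragutato → ragutat
  rule 2 (unconditioned shift): ragutat → lagutat
  rule 3 (vowel merger): lagutat → logutot
  rule 4 (intervocalic lenition): logutot → lohusot
  rule 5 (rhotacism): lohusot → lohurot
  rule 6: no change — lohurot
  ⇒ Gadilic lohurot
The other candidates each miss or misapply at least one Gadilic change.

lohurot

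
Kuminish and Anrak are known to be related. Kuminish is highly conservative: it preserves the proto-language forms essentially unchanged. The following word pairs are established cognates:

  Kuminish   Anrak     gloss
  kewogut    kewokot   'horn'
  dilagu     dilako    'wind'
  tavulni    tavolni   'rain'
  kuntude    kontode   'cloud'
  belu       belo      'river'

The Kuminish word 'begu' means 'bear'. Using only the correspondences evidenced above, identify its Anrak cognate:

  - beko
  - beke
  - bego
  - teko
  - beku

beko

kewogut ~ kewokot, dilagu ~ dilako — Kuminish g corresponds to Anrak k between vowels (before a back vowel).
dilagu ~ dilako, belu ~ belo — Kuminish u corresponds to Anrak o word-finally.
Applying these to Kuminish 'begu':
  begu → beku   (g→k between vowels (before a back vowel))
  beku → beko   (u→o word-finally)
So the Anrak cognate is 'beko'.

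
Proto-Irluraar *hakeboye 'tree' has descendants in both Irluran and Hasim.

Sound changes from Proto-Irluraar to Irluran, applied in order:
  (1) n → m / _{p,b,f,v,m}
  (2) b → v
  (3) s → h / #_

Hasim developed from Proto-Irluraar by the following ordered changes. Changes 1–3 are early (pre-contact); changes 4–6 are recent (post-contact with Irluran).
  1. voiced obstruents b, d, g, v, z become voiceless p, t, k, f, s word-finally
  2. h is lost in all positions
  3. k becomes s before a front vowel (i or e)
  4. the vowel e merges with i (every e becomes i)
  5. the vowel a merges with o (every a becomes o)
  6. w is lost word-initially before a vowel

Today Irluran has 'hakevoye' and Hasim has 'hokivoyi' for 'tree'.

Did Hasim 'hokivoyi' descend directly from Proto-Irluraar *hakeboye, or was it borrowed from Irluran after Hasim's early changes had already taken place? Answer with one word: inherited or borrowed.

borrowed

If inherited, *hakeboye would pass through all of Hasim's changes:
Hasim: start from *hakeboye.
  rule 1: no change — hakeboye
  rule 2 (h-loss): hakeboye → akeboye
  rule 3 (palatalisation): akeboye → aseboye
  rule 4 (vowel merger): aseboye → asiboyi
  rule 5 (vowel merger): asiboyi → osiboyi
  rule 6: no change — osiboyi
  ⇒ Hasim osiboyi
If borrowed from Irluran 'hakevoye' after the early changes, it would undergo only the recent ones:
  rule 4 (vowel merger): hakevoye → hakivoyi
  rule 5 (vowel merger): hakivoyi → hokivoyi
  rule 6 (glide loss): no change (hokivoyi)
  ⇒ as a loan: hokivoyi
Hasim 'hokivoyi' matches the loan outcome 'hokivoyi', not the inherited 'osiboyi' — it skipped the early Hasim changes, so it was borrowed from Irluran.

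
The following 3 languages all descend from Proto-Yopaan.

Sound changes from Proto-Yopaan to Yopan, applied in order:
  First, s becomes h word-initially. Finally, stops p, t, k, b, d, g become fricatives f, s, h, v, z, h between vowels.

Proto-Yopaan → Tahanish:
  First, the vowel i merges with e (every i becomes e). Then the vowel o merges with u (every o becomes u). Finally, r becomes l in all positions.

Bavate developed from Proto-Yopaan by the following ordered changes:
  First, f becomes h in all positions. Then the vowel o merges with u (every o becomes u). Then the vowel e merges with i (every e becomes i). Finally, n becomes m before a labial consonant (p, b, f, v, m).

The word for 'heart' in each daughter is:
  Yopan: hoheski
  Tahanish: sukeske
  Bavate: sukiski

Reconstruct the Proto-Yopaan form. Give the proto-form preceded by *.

*sokeski

Position 7: Yopan has i, Tahanish has e, Bavate has i. Yopan preserves i here (none of its changes turn any other segment into i), so the proto-segment is *i.
Position 2: Yopan has o, Tahanish has u, Bavate has u. Yopan preserves o here (none of its changes turn any other segment into o), so the proto-segment is *o.
Position 1: Yopan has h, Tahanish has s, Bavate has s. Tahanish preserves s here (none of its changes turn any other segment into s), so the proto-segment is *s.
Continuing position by position gives *sokeski; check it forward:
Yopan: *sokeski
  sokeski → hokeski   [debuccalisation]
  hokeski → hoheski   [intervocalic lenition]
  giving Yopan hoheski.
Tahanish: start from *sokeski.
  rule 1 (vowel merger): sokeski → sokeske
  rule 2 (vowel merger): sokeske → sukeske
  rule 3: no change — sukeske
  ⇒ Tahanish sukeske
Bavate: *sokeski > sukeski > sukiski  (by vowel merger, vowel merger)
*sokeski is the unique common source.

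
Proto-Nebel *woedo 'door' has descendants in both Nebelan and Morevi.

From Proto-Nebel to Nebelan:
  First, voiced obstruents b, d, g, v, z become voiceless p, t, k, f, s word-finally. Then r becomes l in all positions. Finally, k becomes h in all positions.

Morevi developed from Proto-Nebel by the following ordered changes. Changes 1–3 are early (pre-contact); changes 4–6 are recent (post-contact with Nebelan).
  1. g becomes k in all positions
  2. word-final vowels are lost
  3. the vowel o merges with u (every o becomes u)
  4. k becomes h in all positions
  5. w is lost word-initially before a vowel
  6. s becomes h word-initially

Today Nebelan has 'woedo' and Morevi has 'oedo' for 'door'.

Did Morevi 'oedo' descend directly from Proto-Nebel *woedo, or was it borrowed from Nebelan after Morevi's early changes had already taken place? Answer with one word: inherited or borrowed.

If inherited, *woedo would pass through all of Morevi's changes:
Morevi: *woedo > woed > wued > ued  (by apocope, vowel merger, glide loss)
If borrowed from Nebelan 'woedo' after the early changes, it would undergo only the recent ones:
  rule 4 (unconditioned shift): no change (woedo)
  rule 5 (glide loss): woedo → oedo
  rule 6 (debuccalisation): no change (oedo)
  ⇒ as a loan: oedo
Morevi 'oedo' matches the loan outcome 'oedo', not the inherited 'ued' — it skipped the early Morevi changes, so it was borrowed from Nebelan.

borrowed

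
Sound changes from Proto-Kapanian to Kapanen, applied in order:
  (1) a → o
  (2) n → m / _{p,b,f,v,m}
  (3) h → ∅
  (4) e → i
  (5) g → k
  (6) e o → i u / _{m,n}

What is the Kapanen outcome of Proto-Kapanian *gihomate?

Kapanen: *gihomate
  gihomate → gihomote   [vowel merger]
  gihomote (rule 2 does not apply)
  gihomote → giomote   [h-loss]
  giomote → giomoti   [vowel merger]
  giomoti → kiomoti   [unconditioned shift]
  kiomoti → kiumoti   [pre-nasal raising]
  giving Kapanen kiumoti.

kiumoti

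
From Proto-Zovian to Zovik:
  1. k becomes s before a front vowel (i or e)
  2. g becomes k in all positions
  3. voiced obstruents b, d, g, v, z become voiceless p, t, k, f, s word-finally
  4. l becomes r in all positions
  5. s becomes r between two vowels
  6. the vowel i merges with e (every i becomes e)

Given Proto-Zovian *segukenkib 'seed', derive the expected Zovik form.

Zovik: *segukenkib
  segukenkib → segusensib   [palatalisation]
  segusensib → sekusensib   [unconditioned shift]
  sekusensib → sekusensip   [final devoicing]
  sekusensip (rule 4 does not apply)
  sekusensip → sekurensip   [rhotacism]
  sekurensip → sekurensep   [vowel merger]
  giving Zovik sekurensep.

sekurensep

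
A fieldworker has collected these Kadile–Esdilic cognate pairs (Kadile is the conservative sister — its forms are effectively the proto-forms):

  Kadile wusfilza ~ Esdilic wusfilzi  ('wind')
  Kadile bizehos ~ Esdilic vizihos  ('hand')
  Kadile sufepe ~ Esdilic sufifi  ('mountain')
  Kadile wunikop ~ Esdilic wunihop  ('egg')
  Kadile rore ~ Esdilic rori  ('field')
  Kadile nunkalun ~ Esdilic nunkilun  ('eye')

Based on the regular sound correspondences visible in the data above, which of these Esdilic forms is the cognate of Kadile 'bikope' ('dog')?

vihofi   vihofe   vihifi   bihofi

bizehos ~ vizihos — Kadile b corresponds to Esdilic v word-initially before a front vowel.
wunikop ~ wunihop — Kadile k corresponds to Esdilic h between vowels (before a back vowel).
sufepe ~ sufifi — Kadile p corresponds to Esdilic f between vowels (before a front vowel).
sufepe ~ sufifi, rore ~ rori — Kadile e corresponds to Esdilic i word-finally.
Applying these to Kadile 'bikope':
  bikope → vikope   (b→v word-initially before a front vowel)
  vikope → vihope   (k→h between vowels (before a back vowel))
  vihope → vihofe   (p→f between vowels (before a front vowel))
  vihofe → vihofi   (e→i word-finally)
So the Esdilic cognate is 'vihofi'.

vihofi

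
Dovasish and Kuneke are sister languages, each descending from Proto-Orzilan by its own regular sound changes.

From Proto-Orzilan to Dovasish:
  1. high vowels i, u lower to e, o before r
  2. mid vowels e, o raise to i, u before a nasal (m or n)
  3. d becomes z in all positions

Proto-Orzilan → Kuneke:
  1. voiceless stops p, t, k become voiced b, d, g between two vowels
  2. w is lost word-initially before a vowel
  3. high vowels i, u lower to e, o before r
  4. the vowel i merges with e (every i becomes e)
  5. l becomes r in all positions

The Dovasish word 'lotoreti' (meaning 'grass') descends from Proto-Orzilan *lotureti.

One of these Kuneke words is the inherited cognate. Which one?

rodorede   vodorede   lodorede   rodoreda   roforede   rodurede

Kuneke: start from *lotureti.
  rule 1 (intervocalic voicing): lotureti → loduredi
  rule 2: no change — loduredi
  rule 3 (pre-rhotic lowering): loduredi → lodoredi
  rule 4 (vowel merger): lodoredi → lodorede
  rule 5 (unconditioned shift): lodorede → rodorede
  ⇒ Kuneke rodorede
Only 'rodorede' matches the regular Kuneke development of *lotureti.

rodorede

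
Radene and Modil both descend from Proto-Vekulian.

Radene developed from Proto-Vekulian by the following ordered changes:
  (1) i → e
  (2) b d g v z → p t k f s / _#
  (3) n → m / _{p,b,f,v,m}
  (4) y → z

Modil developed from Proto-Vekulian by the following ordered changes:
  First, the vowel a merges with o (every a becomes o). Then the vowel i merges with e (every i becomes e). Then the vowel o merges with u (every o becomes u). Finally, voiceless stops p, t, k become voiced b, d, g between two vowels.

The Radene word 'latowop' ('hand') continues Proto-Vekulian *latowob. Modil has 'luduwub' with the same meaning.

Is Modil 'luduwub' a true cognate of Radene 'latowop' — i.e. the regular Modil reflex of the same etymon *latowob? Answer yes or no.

Derive the expected Modil reflex of *latowob:
Modil: *latowob > lotowob > lutuwub > luduwub  (by vowel merger, vowel merger, intervocalic voicing)
Modil 'luduwub' matches the regular reflex exactly, so the pair is cognate.

yes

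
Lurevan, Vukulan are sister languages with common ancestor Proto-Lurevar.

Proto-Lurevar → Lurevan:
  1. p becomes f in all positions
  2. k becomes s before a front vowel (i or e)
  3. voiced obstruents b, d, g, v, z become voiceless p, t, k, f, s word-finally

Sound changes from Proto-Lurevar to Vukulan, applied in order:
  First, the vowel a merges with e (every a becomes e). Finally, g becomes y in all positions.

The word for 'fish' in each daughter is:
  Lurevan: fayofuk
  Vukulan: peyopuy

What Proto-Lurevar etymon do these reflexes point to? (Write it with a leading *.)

*payopug

Position 1: Lurevan has f, Vukulan has p. Vukulan preserves p here (none of its changes turn any other segment into p), so the proto-segment is *p.
Position 2: Lurevan has a, Vukulan has e. Lurevan preserves a here (none of its changes turn any other segment into a), so the proto-segment is *a.
Position 7: Lurevan has k, Vukulan has y. Taking the neighbouring segments as reconstructed: Lurevan k could go back to *k or *g; Vukulan y could go back to *g or *y — the one source consistent with every daughter is *g.
Verify the candidate proto-form against each daughter:
Lurevan: start from *payopug.
  rule 1 (unconditioned shift): payopug → fayofug
  rule 2: no change — fayofug
  rule 3 (final devoicing): fayofug → fayofuk
  ⇒ Lurevan fayofuk
Vukulan: *payopug
  payopug → peyopug   [vowel merger]
  peyopug → peyopuy   [unconditioned shift]
  giving Vukulan peyopuy.
Only *payopug yields all of Lurevan fayofuk, Vukulan peyopuy.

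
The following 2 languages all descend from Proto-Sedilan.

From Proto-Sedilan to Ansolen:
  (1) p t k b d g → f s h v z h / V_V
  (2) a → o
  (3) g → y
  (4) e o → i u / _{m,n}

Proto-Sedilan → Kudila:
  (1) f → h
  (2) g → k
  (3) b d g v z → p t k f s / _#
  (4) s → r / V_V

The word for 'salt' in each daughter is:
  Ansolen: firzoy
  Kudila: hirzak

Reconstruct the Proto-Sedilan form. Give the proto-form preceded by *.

Position 6: Ansolen has y, Kudila has k. Taking the neighbouring segments as reconstructed: Ansolen y could go back to *g or *y; Kudila k could go back to *k or *g — the one source consistent with every daughter is *g.
Position 5: Ansolen has o, Kudila has a. Kudila preserves a here (none of its changes turn any other segment into a), so the proto-segment is *a.
Position 1: Ansolen has f, Kudila has h. Taking the neighbouring segments as reconstructed: Ansolen f can only go back to *f; Kudila h could go back to *f or *h — the one source consistent with every daughter is *f.
Verify the candidate proto-form against each daughter:
Ansolen: *firzag
  firzag (rule 1 does not apply)
  firzag → firzog   [vowel merger]
  firzog → firzoy   [unconditioned shift]
  firzoy (rule 4 does not apply)
  giving Ansolen firzoy.
Kudila: start from *firzag.
  rule 1 (unconditioned shift): firzag → hirzag
  rule 2 (unconditioned shift): hirzag → hirzak
  rule 3: no change — hirzak
  rule 4: no change — hirzak
  ⇒ Kudila hirzak
*firzag is the unique common source.

*firzag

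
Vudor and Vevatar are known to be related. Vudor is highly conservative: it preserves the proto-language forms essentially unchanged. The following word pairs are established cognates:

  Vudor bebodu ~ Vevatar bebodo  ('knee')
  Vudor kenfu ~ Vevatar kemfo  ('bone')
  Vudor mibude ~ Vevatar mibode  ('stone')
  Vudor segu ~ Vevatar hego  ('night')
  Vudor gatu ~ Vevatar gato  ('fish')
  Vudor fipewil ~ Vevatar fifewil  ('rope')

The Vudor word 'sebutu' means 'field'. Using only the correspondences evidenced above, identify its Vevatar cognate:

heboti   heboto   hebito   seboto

segu ~ hego — Vudor s corresponds to Vevatar h word-initially before a front vowel.
mibude ~ mibode — Vudor u corresponds to Vevatar o after a consonant, before a consonant other than r, m, n, p, b, f, v.
bebodu ~ bebodo, kenfu ~ kemfo — Vudor u corresponds to Vevatar o word-finally.
Applying these to Vudor 'sebutu':
  sebutu → hebutu   (s→h word-initially before a front vowel)
  hebutu → hebotu   (u→o after a consonant, before a consonant other than r, m, n, p, b, f, v)
  hebotu → heboto   (u→o word-finally)
So the Vevatar cognate is 'heboto'.

heboto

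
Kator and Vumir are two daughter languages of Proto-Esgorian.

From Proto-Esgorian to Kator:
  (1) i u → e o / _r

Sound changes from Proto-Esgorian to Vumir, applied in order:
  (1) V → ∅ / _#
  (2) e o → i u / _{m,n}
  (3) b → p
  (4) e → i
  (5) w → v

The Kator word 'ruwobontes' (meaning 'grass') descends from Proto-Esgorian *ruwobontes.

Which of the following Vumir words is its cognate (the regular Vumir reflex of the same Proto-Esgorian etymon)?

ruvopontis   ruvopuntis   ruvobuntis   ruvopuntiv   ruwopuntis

Vumir: start from *ruwobontes.
  rule 1: no change — ruwobontes
  rule 2 (pre-nasal raising): ruwobontes → ruwobuntes
  rule 3 (unconditioned shift): ruwobuntes → ruwopuntes
  rule 4 (vowel merger): ruwopuntes → ruwopuntis
  rule 5 (unconditioned shift): ruwopuntis → ruvopuntis
  ⇒ Vumir ruvopuntis
The other candidates each miss or misapply at least one Vumir change.

ruvopuntis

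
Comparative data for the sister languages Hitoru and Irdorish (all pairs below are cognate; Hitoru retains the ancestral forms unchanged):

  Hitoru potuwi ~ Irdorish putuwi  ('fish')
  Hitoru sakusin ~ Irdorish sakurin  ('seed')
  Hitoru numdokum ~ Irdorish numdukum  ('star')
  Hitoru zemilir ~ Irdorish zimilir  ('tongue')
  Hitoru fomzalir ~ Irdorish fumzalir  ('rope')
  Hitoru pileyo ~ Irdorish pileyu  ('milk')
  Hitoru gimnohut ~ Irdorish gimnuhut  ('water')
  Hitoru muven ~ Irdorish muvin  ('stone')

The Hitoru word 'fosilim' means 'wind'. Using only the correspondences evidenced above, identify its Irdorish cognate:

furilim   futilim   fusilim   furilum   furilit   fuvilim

potuwi ~ putuwi, numdokum ~ numdukum — Hitoru o corresponds to Irdorish u after a consonant, before a consonant other than r, m, n, p, b, f, v.
sakusin ~ sakurin — Hitoru s corresponds to Irdorish r between vowels (before a front vowel).
Applying these to Hitoru 'fosilim':
  fosilim → fusilim   (o→u after a consonant, before a consonant other than r, m, n, p, b, f, v)
  fusilim → furilim   (s→r between vowels (before a front vowel))
So the Irdorish cognate is 'furilim'.

furilim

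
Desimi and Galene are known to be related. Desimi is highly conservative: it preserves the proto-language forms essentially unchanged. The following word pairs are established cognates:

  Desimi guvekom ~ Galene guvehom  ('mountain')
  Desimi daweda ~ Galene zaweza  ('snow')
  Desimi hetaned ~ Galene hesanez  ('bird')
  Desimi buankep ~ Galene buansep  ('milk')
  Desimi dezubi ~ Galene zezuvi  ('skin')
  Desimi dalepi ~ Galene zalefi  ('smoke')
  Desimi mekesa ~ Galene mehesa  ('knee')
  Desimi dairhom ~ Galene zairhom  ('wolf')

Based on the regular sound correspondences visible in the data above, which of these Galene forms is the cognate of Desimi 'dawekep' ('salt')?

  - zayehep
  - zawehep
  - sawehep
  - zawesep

zawehep

daweda ~ zaweza, dalepi ~ zalefi — Desimi d corresponds to Galene z word-initially before a back vowel.
mekesa ~ mehesa — Desimi k corresponds to Galene h between vowels (before a front vowel).
Applying these to Desimi 'dawekep':
  dawekep → zawekep   (d→z word-initially before a back vowel)
  zawekep → zawehep   (k→h between vowels (before a front vowel))
So the Galene cognate is 'zawehep'.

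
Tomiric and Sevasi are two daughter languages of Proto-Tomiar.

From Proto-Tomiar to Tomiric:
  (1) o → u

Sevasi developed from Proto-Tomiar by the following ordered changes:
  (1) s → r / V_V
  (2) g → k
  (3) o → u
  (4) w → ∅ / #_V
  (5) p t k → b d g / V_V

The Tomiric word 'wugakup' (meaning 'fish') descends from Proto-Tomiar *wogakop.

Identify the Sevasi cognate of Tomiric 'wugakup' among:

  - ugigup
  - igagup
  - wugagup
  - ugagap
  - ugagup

Sevasi: *wogakop
  wogakop (rule 1 does not apply)
  wogakop → wokakop   [unconditioned shift]
  wokakop → wukakup   [vowel merger]
  wukakup → ukakup   [glide loss]
  ukakup → ugagup   [intervocalic voicing]
  giving Sevasi ugagup.
Among the options, 'ugagup' alone shows every Sevasi change applied in order.

ugagup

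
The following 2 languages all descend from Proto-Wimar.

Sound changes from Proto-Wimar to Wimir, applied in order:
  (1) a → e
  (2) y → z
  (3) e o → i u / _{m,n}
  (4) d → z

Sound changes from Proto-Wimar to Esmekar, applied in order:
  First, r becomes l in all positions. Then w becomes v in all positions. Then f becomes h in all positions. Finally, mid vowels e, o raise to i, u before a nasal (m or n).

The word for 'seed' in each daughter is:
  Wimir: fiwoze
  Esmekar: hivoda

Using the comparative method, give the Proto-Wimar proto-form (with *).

Position 5: Wimir has z, Esmekar has d. Esmekar preserves d here (none of its changes turn any other segment into d), so the proto-segment is *d.
Position 3: Wimir has w, Esmekar has v. Wimir preserves w here (none of its changes turn any other segment into w), so the proto-segment is *w.
Verify the candidate proto-form against each daughter:
Wimir: *fiwoda
  fiwoda → fiwode   [vowel merger]
  fiwode (rule 2 does not apply)
  fiwode (rule 3 does not apply)
  fiwode → fiwoze   [unconditioned shift]
  giving Wimir fiwoze.
Esmekar: *fiwoda > fivoda > hivoda  (by unconditioned shift, unconditioned shift)
No other proto-form is consistent with every reflex, so the reconstruction is *fiwoda.

*fiwoda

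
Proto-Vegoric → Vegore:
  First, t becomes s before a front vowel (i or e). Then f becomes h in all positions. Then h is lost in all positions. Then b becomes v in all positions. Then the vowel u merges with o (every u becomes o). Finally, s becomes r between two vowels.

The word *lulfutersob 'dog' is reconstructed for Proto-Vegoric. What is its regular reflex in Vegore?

lolorersov

Vegore: start from *lulfutersob.
  rule 1 (palatalisation): lulfutersob → lulfusersob
  rule 2 (unconditioned shift): lulfusersob → lulhusersob
  rule 3 (h-loss): lulhusersob → lulusersob
  rule 4 (unconditioned shift): lulusersob → lulusersov
  rule 5 (vowel merger): lulusersov → lolosersov
  rule 6 (rhotacism): lolosersov → lolorersov
  ⇒ Vegore lolorersov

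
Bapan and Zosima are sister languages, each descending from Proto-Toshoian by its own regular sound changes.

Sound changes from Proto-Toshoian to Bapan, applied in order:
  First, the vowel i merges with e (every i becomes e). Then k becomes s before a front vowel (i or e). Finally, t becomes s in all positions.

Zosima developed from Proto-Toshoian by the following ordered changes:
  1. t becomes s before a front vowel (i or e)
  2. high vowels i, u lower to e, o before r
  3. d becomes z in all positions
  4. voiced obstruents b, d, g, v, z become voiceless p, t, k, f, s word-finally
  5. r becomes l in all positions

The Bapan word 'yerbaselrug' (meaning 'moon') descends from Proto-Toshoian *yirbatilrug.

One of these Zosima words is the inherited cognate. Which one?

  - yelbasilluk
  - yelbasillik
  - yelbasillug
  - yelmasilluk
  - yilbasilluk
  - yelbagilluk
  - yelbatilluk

Zosima: start from *yirbatilrug.
  rule 1 (palatalisation): yirbatilrug → yirbasilrug
  rule 2 (pre-rhotic lowering): yirbasilrug → yerbasilrug
  rule 3: no change — yerbasilrug
  rule 4 (final devoicing): yerbasilrug → yerbasilruk
  rule 5 (unconditioned shift): yerbasilruk → yelbasilluk
  ⇒ Zosima yelbasilluk
Among the options, 'yelbasilluk' alone shows every Zosima change applied in order.

yelbasilluk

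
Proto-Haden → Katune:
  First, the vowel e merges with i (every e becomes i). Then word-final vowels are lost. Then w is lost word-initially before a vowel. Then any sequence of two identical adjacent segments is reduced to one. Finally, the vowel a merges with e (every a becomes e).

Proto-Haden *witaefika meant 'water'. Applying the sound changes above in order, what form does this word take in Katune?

Katune: start from *witaefika.
  rule 1 (vowel merger): witaefika → witaifika
  rule 2 (apocope): witaifika → witaifik
  rule 3 (glide loss): witaifik → itaifik
  rule 4: no change — itaifik
  rule 5 (vowel merger): itaifik → iteifik
  ⇒ Katune iteifik

iteifik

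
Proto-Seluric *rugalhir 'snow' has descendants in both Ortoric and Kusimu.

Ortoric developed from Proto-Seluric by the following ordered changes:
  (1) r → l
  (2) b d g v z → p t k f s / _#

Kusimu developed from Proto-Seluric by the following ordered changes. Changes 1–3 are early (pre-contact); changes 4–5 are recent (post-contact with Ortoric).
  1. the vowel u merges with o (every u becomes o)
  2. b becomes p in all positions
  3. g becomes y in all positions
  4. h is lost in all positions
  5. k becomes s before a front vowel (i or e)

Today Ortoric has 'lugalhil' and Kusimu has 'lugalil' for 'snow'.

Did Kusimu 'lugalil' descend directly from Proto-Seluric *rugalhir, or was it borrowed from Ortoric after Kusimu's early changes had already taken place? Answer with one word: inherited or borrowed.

If inherited, *rugalhir would pass through all of Kusimu's changes:
Kusimu: *rugalhir > rogalhir > royalhir > royalir  (by vowel merger, unconditioned shift, h-loss)
If borrowed from Ortoric 'lugalhil' after the early changes, it would undergo only the recent ones:
  rule 4 (h-loss): lugalhil → lugalil
  rule 5 (palatalisation): no change (lugalil)
  ⇒ as a loan: lugalil
Kusimu 'lugalil' matches the loan outcome 'lugalil', not the inherited 'royalir' — it skipped the early Kusimu changes, so it was borrowed from Ortoric.

borrowed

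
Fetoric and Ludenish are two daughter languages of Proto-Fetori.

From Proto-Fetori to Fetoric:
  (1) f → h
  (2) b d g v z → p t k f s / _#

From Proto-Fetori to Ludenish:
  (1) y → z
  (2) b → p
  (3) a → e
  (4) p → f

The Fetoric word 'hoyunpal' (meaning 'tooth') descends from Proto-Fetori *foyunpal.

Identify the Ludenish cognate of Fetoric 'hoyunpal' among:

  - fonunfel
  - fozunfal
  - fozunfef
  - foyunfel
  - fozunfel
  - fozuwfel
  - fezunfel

fozunfel

Ludenish: *foyunpal > fozunpal > fozunpel > fozunfel  (by unconditioned shift, vowel merger, unconditioned shift)
Only 'fozunfel' matches the regular Ludenish development of *foyunpal.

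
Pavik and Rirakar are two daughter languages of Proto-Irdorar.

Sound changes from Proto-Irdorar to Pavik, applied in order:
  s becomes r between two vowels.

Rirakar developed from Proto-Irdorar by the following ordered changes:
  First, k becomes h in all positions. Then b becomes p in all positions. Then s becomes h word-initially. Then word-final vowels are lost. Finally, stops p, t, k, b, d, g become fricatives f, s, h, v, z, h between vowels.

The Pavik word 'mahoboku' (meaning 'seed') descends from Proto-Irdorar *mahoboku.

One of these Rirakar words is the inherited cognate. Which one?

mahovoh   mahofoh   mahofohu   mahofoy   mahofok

Rirakar: *mahoboku
  mahoboku → mahobohu   [unconditioned shift]
  mahobohu → mahopohu   [unconditioned shift]
  mahopohu (rule 3 does not apply)
  mahopohu → mahopoh   [apocope]
  mahopoh → mahofoh   [intervocalic lenition]
  giving Rirakar mahofoh.
Only 'mahofoh' matches the regular Rirakar development of *mahoboku.

mahofoh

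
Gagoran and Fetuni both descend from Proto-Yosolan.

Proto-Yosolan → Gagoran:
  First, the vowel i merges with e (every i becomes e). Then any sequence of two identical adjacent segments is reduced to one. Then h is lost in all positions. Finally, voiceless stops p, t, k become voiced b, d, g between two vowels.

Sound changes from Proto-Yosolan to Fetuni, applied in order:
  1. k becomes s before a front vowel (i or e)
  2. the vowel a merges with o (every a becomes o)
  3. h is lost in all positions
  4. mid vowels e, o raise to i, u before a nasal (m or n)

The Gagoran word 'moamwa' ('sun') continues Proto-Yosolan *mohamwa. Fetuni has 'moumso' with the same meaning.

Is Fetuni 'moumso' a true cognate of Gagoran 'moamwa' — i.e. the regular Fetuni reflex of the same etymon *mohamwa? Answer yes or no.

no

Derive the expected Fetuni reflex of *mohamwa:
Fetuni: *mohamwa > mohomwo > moomwo > moumwo  (by vowel merger, h-loss, pre-nasal raising)
The regular Fetuni reflex would be 'moumwo', but the attested form is 'moumso'. The correspondence is irregular, so they are not cognates (the Fetuni form has a different source).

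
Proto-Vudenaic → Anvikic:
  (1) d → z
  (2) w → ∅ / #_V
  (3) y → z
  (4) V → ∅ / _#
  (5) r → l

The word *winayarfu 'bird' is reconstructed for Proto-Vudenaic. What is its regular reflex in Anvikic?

inazalf

Anvikic: start from *winayarfu.
  rule 1: no change — winayarfu
  rule 2 (glide loss): winayarfu → inayarfu
  rule 3 (unconditioned shift): inayarfu → inazarfu
  rule 4 (apocope): inazarfu → inazarf
  rule 5 (unconditioned shift): inazarf → inazalf
  ⇒ Anvikic inazalf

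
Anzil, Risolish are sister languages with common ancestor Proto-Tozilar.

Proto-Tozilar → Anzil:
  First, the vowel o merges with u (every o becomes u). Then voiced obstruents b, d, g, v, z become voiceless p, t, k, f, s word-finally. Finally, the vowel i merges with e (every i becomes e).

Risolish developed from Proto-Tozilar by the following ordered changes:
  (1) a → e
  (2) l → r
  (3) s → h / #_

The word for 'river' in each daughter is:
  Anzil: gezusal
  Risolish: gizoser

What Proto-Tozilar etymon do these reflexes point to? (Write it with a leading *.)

*gizosal

Position 4: Anzil has u, Risolish has o. Risolish preserves o here (none of its changes turn any other segment into o), so the proto-segment is *o.
Position 6: Anzil has a, Risolish has e. Anzil preserves a here (none of its changes turn any other segment into a), so the proto-segment is *a.
This points to *gizosal. Verify forward in each daughter:
Anzil: *gizosal > gizusal > gezusal  (by vowel merger, vowel merger)
Risolish: start from *gizosal.
  rule 1 (vowel merger): gizosal → gizosel
  rule 2 (unconditioned shift): gizosel → gizoser
  rule 3: no change — gizoser
  ⇒ Risolish gizoser
*gizosal is the unique common source.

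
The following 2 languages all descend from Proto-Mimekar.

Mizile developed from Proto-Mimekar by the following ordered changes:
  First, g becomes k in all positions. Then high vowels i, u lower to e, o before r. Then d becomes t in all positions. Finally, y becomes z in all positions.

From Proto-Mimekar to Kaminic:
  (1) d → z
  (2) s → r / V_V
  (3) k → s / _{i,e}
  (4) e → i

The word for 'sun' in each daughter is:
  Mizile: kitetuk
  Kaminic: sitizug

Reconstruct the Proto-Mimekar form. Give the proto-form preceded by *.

Position 1: Mizile has k, Kaminic has s. Taking the neighbouring segments as reconstructed: Mizile k could go back to *k or *g; Kaminic s could go back to *k or *s — the one source consistent with every daughter is *k.
Position 5: Mizile has t, Kaminic has z. Taking the neighbouring segments as reconstructed: Mizile t could go back to *t or *d; Kaminic z could go back to *d or *z — the one source consistent with every daughter is *d.
Position 4: Mizile has e, Kaminic has i. Taking the neighbouring segments as reconstructed: Mizile e can only go back to *e; Kaminic i could go back to *e or *i — the one source consistent with every daughter is *e.
Continuing position by position gives *kitedug; check it forward:
Mizile: start from *kitedug.
  rule 1 (unconditioned shift): kitedug → kiteduk
  rule 2: no change — kiteduk
  rule 3 (unconditioned shift): kiteduk → kitetuk
  rule 4: no change — kitetuk
  ⇒ Mizile kitetuk
Kaminic: *kitedug > kitezug > sitezug > sitizug  (by unconditioned shift, palatalisation, vowel merger)
No other proto-form is consistent with every reflex, so the reconstruction is *kitedug.

*kitedug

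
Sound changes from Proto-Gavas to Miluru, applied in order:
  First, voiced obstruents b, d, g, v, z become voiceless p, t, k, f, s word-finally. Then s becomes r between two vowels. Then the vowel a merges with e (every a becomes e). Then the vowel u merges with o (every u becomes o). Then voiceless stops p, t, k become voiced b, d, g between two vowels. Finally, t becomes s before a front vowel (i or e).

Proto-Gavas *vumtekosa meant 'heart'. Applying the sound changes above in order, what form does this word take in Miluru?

Miluru: *vumtekosa
  vumtekosa (rule 1 does not apply)
  vumtekosa → vumtekora   [rhotacism]
  vumtekora → vumtekore   [vowel merger]
  vumtekore → vomtekore   [vowel merger]
  vomtekore → vomtegore   [intervocalic voicing]
  vomtegore → vomsegore   [palatalisation]
  giving Miluru vomsegore.

vomsegore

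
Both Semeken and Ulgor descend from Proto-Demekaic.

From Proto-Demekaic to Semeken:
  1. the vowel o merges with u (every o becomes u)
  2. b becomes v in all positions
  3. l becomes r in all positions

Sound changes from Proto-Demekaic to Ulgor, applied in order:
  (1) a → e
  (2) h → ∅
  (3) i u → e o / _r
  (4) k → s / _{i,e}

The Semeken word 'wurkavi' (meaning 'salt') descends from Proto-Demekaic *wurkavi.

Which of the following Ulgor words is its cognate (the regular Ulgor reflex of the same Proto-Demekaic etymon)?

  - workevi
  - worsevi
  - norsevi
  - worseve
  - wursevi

worsevi

Ulgor: start from *wurkavi.
  rule 1 (vowel merger): wurkavi → wurkevi
  rule 2: no change — wurkevi
  rule 3 (pre-rhotic lowering): wurkevi → workevi
  rule 4 (palatalisation): workevi → worsevi
  ⇒ Ulgor worsevi
The other candidates each miss or misapply at least one Ulgor change.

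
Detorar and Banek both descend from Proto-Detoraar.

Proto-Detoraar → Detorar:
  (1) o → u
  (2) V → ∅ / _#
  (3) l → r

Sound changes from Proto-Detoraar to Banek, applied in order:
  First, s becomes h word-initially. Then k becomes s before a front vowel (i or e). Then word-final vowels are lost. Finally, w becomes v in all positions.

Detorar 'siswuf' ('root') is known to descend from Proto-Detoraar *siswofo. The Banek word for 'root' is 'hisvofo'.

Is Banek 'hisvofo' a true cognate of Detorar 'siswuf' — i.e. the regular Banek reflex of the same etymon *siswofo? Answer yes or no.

no

Derive the expected Banek reflex of *siswofo:
Banek: start from *siswofo.
  rule 1 (debuccalisation): siswofo → hiswofo
  rule 2: no change — hiswofo
  rule 3 (apocope): hiswofo → hiswof
  rule 4 (unconditioned shift): hiswof → hisvof
  ⇒ Banek hisvof
The regular Banek reflex would be 'hisvof', but the attested form is 'hisvofo'. The correspondence is irregular, so they are not cognates (the Banek form has a different source).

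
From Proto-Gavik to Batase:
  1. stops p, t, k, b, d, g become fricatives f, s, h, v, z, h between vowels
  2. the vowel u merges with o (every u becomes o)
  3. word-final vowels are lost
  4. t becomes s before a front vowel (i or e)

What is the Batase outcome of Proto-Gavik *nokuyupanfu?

nohoyofanf

Batase: start from *nokuyupanfu.
  rule 1 (intervocalic lenition): nokuyupanfu → nohuyufanfu
  rule 2 (vowel merger): nohuyufanfu → nohoyofanfo
  rule 3 (apocope): nohoyofanfo → nohoyofanf
  rule 4: no change — nohoyofanf
  ⇒ Batase nohoyofanf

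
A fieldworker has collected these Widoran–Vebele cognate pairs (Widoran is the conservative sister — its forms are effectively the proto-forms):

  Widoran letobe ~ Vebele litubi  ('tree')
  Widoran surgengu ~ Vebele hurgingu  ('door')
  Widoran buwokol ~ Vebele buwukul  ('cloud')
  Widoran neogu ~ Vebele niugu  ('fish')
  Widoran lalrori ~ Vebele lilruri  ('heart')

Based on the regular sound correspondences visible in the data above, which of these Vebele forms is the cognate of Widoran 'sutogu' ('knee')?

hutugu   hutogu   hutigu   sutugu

hutugu

surgengu ~ hurgingu — Widoran s corresponds to Vebele h word-initially before a back vowel.
buwokol ~ buwukul — Widoran o corresponds to Vebele u after a consonant, before a consonant other than r, m, n, p, b, f, v.
Applying these to Widoran 'sutogu':
  sutogu → hutogu   (s→h word-initially before a back vowel)
  hutogu → hutugu   (o→u after a consonant, before a consonant other than r, m, n, p, b, f, v)
So the Vebele cognate is 'hutugu'.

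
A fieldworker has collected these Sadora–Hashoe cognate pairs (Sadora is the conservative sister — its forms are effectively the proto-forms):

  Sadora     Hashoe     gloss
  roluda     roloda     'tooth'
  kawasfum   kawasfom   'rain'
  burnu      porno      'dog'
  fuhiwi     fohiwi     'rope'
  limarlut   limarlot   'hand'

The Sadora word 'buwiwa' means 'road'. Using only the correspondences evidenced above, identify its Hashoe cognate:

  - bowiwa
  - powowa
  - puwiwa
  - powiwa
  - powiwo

burnu ~ porno — Sadora b corresponds to Hashoe p word-initially before a back vowel.
roluda ~ roloda, fuhiwi ~ fohiwi — Sadora u corresponds to Hashoe o after a consonant, before a consonant other than r, m, n, p, b, f, v.
Applying these to Sadora 'buwiwa':
  buwiwa → puwiwa   (b→p word-initially before a back vowel)
  puwiwa → powiwa   (u→o after a consonant, before a consonant other than r, m, n, p, b, f, v)
So the Hashoe cognate is 'powiwa'.

powiwa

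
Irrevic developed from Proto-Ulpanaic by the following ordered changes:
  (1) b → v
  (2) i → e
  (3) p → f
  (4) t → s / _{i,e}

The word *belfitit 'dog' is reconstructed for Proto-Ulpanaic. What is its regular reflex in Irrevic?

Irrevic: *belfitit > velfitit > velfetet > velfeset  (by unconditioned shift, vowel merger, palatalisation)

velfeset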